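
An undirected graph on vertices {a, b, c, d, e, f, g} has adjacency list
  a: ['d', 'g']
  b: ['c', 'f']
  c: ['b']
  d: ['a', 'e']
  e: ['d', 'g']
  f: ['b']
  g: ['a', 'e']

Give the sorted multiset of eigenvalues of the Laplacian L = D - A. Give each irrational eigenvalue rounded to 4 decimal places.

Each diagonal entry of L is the vertex degree and each off-diagonal entry is -1 where an edge is present, 0 otherwise; in the order [a, b, c, d, e, f, g] the diagonal is [2, 2, 1, 2, 2, 1, 2]. Diagonalising L (or applying a numerical eigensolver to the 7x7 matrix) gives the spectrum above. The 2 zero eigenvalues correspond to the 2 connected components. There are 2 zeros in the spectrum, matching the 2 components.

[0, 0, 1, 2, 2, 3, 4]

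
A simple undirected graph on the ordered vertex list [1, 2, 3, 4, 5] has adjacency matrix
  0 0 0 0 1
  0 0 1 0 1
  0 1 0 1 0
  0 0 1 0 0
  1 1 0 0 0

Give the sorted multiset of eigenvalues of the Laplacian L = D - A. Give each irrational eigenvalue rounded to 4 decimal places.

[0, 0.3820, 1.3820, 2.6180, 3.6180]

Reading degrees in the order [1, 2, 3, 4, 5] gives [1, 2, 2, 1, 2]; set D = diag(1, 2, 2, 1, 2) and form L = D - A. Diagonalising L (or applying a numerical eigensolver to the 5x5 matrix) gives the spectrum above. The single zero eigenvalue shows the graph is connected. The eigenvalues sum to 8, which equals trace(L) = 2|E|.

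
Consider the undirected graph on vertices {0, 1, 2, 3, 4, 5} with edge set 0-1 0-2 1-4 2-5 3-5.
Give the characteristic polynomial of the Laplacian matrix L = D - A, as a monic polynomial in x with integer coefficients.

x^6 - 10x^5 + 36x^4 - 56x^3 + 35x^2 - 6x

Each diagonal entry of L is the vertex degree and each off-diagonal entry is -1 where an edge is present, 0 otherwise; in the order [0, 1, 2, 3, 4, 5] the diagonal is [2, 2, 2, 1, 1, 2]. Computing det(xI - L) by cofactor expansion (or equivalently via sum-over-permutations) gives x^6 - 10x^5 + 36x^4 - 56x^3 + 35x^2 - 6x. The coefficient of x^5 equals -trace(L) = -10, matching the sum of degrees. By the matrix-tree theorem the graph has (1/6) * product of the nonzero eigenvalues = 1 spanning tree. There is one zero in the spectrum, matching the 1 component.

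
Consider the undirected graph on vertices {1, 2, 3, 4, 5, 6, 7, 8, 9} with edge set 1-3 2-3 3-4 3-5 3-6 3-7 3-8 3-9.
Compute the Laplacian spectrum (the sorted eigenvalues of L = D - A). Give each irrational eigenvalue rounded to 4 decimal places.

Each diagonal entry of L is the vertex degree and each off-diagonal entry is -1 where an edge is present, 0 otherwise; in the order [1, 2, 3, 4, 5, 6, 7, 8, 9] the diagonal is [1, 1, 8, 1, 1, 1, 1, 1, 1]. Since every row of L sums to 0, the all-ones vector is in the kernel and 0 is an eigenvalue. The single zero eigenvalue shows the graph is connected. There is one zero in the spectrum, matching the 1 component.

[0, 1, 1, 1, 1, 1, 1, 1, 9]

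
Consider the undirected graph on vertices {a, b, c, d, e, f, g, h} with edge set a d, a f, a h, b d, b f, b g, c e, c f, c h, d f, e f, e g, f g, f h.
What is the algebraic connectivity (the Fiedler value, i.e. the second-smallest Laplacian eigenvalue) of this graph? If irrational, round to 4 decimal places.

Reading degrees in the order [a, b, c, d, e, f, g, h] gives [3, 3, 3, 3, 3, 7, 3, 3]; set D = diag(3, 3, 3, 3, 3, 7, 3, 3) and form L = D - A. The smallest Laplacian eigenvalue is always 0. The next one, lambda_2 = 1.7530, measures how hard the graph is to disconnect: larger values mean better connectivity. There is one zero in the spectrum, matching the 1 component.

1.7530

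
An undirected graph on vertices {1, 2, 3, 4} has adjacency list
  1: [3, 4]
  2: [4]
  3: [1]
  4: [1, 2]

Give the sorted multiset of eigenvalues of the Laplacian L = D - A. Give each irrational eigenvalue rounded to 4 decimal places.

With the vertex order [1, 2, 3, 4], the degrees are [2, 1, 1, 2], giving D = diag(2, 1, 1, 2) and L = D - A. L is symmetric positive semidefinite, so every eigenvalue is real and nonnegative. The single zero eigenvalue shows the graph is connected.

[0, 0.5858, 2, 3.4142]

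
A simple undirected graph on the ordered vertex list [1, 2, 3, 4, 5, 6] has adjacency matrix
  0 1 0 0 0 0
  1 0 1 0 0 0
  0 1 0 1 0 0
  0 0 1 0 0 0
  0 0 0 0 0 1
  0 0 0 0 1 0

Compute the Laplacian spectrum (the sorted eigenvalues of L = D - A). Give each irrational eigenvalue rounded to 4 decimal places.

Each diagonal entry of L is the vertex degree and each off-diagonal entry is -1 where an edge is present, 0 otherwise; in the order [1, 2, 3, 4, 5, 6] the diagonal is [1, 2, 2, 1, 1, 1]. Diagonalising L (or applying a numerical eigensolver to the 6x6 matrix) gives the spectrum above. The 2 zero eigenvalues correspond to the 2 connected components. The largest eigenvalue, 3.4142, is at most the vertex count 6.

[0, 0, 0.5858, 2, 2, 3.4142]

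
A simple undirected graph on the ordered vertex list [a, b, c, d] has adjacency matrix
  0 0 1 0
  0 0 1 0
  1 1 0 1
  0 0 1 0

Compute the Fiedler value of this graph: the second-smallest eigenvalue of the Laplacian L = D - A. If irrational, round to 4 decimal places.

Each diagonal entry of L is the vertex degree and each off-diagonal entry is -1 where an edge is present, 0 otherwise; in the order [a, b, c, d] the diagonal is [1, 1, 3, 1]. Computing the eigenvalues of L and sorting gives [0, 1, 1, 4]. The Fiedler value lambda_2 = 1 is strictly positive, so the graph is connected.

1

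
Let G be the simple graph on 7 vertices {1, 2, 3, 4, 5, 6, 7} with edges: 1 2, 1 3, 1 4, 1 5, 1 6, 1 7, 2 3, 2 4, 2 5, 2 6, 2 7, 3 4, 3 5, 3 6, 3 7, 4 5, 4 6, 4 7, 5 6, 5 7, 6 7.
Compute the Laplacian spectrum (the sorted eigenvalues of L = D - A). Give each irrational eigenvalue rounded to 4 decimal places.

Each diagonal entry of L is the vertex degree and each off-diagonal entry is -1 where an edge is present, 0 otherwise; in the order [1, 2, 3, 4, 5, 6, 7] the diagonal is [6, 6, 6, 6, 6, 6, 6]. L is symmetric positive semidefinite, so every eigenvalue is real and nonnegative. The single zero eigenvalue shows the graph is connected. By the matrix-tree theorem the graph has (1/7) * product of the nonzero eigenvalues = 16807 spanning trees.

[0, 7, 7, 7, 7, 7, 7]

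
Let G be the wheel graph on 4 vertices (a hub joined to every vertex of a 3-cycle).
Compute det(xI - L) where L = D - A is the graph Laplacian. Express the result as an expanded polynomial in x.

The graph has 4 vertices and degree multiset [3, 3, 3, 3]; D is the diagonal matrix of degrees and L = D - A. The eigenvalues of L are [0, 4, 4, 4]; the characteristic polynomial is the product of (x - lambda_i), which multiplies out to x^4 - 12x^3 + 48x^2 - 64x. Since p(0) = det(-L) = 0, x divides p(x). There is one zero in the spectrum, matching the 1 component.

x^4 - 12x^3 + 48x^2 - 64x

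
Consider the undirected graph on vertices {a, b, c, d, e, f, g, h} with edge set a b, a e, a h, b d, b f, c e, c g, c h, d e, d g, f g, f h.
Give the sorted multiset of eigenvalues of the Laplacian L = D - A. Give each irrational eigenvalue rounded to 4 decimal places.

With the vertex order [a, b, c, d, e, f, g, h], the degrees are [3, 3, 3, 3, 3, 3, 3, 3], giving D = diag(3, 3, 3, 3, 3, 3, 3, 3) and L = D - A. Diagonalising L (or applying a numerical eigensolver to the 8x8 matrix) gives the spectrum above. By the matrix-tree theorem the graph has (1/8) * product of the nonzero eigenvalues = 384 spanning trees.

[0, 2, 2, 2, 4, 4, 4, 6]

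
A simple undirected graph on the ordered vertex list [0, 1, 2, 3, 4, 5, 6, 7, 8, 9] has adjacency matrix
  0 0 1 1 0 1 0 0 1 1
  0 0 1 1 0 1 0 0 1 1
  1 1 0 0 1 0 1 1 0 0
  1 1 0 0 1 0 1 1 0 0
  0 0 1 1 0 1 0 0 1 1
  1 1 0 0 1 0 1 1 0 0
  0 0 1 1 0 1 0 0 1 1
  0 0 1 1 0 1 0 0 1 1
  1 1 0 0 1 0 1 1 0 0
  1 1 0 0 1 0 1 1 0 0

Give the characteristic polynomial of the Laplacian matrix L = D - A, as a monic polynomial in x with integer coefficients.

x^10 - 50x^9 + 1100x^8 - 14000x^7 + 113750x^6 - 612500x^5 + 2187500x^4 - 5000000x^3 + 6640625x^2 - 3906250x

Reading degrees in the order [0, 1, 2, 3, 4, 5, 6, 7, 8, 9] gives [5, 5, 5, 5, 5, 5, 5, 5, 5, 5]; set D = diag(5, 5, 5, 5, 5, 5, 5, 5, 5, 5) and form L = D - A. The eigenvalues of L are [0, 5, 5, 5, 5, 5, 5, 5, 5, 10]; the characteristic polynomial is the product of (x - lambda_i), which multiplies out to x^10 - 50x^9 + 1100x^8 - 14000x^7 + 113750x^6 - 612500x^5 + 2187500x^4 - 5000000x^3 + 6640625x^2 - 3906250x. The constant term is 0 because L is singular (the all-ones vector lies in its kernel). There is one zero in the spectrum, matching the 1 component.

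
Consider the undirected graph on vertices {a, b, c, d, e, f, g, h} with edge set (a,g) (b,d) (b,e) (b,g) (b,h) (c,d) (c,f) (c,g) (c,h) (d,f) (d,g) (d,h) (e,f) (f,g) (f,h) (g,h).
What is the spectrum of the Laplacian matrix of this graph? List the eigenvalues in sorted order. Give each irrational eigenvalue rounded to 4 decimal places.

With the vertex order [a, b, c, d, e, f, g, h], the degrees are [1, 4, 4, 5, 2, 5, 6, 5], giving D = diag(1, 4, 4, 5, 2, 5, 6, 5) and L = D - A. Since every row of L sums to 0, the all-ones vector is in the kernel and 0 is an eigenvalue. There is one zero in the spectrum, matching the 1 component. The largest eigenvalue, 7.1590, is at most the vertex count 8.

[0, 0.9468, 1.9755, 3.8925, 5.5214, 6, 6.5048, 7.1590]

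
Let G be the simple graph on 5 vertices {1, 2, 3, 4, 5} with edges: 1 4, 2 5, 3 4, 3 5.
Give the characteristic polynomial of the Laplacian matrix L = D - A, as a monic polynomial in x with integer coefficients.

Each diagonal entry of L is the vertex degree and each off-diagonal entry is -1 where an edge is present, 0 otherwise; in the order [1, 2, 3, 4, 5] the diagonal is [1, 1, 2, 2, 2]. Computing det(xI - L) by cofactor expansion (or equivalently via sum-over-permutations) gives x^5 - 8x^4 + 21x^3 - 20x^2 + 5x. The constant term is 0 because L is singular (the all-ones vector lies in its kernel). There is one zero in the spectrum, matching the 1 component.

x^5 - 8x^4 + 21x^3 - 20x^2 + 5x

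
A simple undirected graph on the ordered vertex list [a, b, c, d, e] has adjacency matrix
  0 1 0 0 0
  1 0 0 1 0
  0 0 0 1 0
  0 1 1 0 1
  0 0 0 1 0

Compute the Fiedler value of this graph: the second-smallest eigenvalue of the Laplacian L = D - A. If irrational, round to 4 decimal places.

0.5188

With the vertex order [a, b, c, d, e], the degrees are [1, 2, 1, 3, 1], giving D = diag(1, 2, 1, 3, 1) and L = D - A. The smallest Laplacian eigenvalue is always 0. The next one, lambda_2 = 0.5188, measures how hard the graph is to disconnect: larger values mean better connectivity. The largest eigenvalue, 4.1701, is at most the vertex count 5.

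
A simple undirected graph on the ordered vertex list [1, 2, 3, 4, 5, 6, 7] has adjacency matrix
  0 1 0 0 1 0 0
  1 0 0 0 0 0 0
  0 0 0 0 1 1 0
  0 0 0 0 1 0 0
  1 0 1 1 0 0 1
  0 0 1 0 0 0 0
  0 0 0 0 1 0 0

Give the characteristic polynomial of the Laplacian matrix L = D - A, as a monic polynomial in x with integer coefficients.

x^7 - 12x^6 + 52x^5 - 104x^4 + 100x^3 - 44x^2 + 7x

Each diagonal entry of L is the vertex degree and each off-diagonal entry is -1 where an edge is present, 0 otherwise; in the order [1, 2, 3, 4, 5, 6, 7] the diagonal is [2, 1, 2, 1, 4, 1, 1]. Computing det(xI - L) by cofactor expansion (or equivalently via sum-over-permutations) gives x^7 - 12x^6 + 52x^5 - 104x^4 + 100x^3 - 44x^2 + 7x. The constant term is 0 because L is singular (the all-ones vector lies in its kernel). The largest eigenvalue, 5.1642, is at most the vertex count 7.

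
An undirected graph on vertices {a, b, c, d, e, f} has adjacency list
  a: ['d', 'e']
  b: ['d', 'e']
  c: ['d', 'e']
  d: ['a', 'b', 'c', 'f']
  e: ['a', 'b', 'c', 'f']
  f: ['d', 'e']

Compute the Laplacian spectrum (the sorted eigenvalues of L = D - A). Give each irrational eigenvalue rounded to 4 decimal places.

[0, 2, 2, 2, 4, 6]

Each diagonal entry of L is the vertex degree and each off-diagonal entry is -1 where an edge is present, 0 otherwise; in the order [a, b, c, d, e, f] the diagonal is [2, 2, 2, 4, 4, 2]. Diagonalising L (or applying a numerical eigensolver to the 6x6 matrix) gives the spectrum above. The single zero eigenvalue shows the graph is connected. The largest eigenvalue, 6, is at most the vertex count 6.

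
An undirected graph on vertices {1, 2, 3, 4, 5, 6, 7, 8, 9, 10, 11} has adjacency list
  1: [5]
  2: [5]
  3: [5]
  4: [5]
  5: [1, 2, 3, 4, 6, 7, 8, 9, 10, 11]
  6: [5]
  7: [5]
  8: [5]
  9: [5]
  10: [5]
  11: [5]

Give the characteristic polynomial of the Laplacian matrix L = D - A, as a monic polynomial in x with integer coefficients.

With the vertex order [1, 2, 3, 4, 5, 6, 7, 8, 9, 10, 11], the degrees are [1, 1, 1, 1, 10, 1, 1, 1, 1, 1, 1], giving D = diag(1, 1, 1, 1, 10, 1, 1, 1, 1, 1, 1) and L = D - A. The eigenvalues of L are [0, 1, 1, 1, 1, 1, 1, 1, 1, 1, 11]; the characteristic polynomial is the product of (x - lambda_i), which multiplies out to x^11 - 20x^10 + 135x^9 - 480x^8 + 1050x^7 - 1512x^6 + 1470x^5 - 960x^4 + 405x^3 - 100x^2 + 11x. The constant term is 0 because L is singular (the all-ones vector lies in its kernel). The largest eigenvalue, 11, is at most the vertex count 11.

x^11 - 20x^10 + 135x^9 - 480x^8 + 1050x^7 - 1512x^6 + 1470x^5 - 960x^4 + 405x^3 - 100x^2 + 11x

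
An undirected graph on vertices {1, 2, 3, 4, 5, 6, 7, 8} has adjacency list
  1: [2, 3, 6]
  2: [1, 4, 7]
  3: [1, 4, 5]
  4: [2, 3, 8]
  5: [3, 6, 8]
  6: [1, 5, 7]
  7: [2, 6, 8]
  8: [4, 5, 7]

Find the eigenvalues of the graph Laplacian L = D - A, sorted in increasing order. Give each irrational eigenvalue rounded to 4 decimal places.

[0, 2, 2, 2, 4, 4, 4, 6]

With the vertex order [1, 2, 3, 4, 5, 6, 7, 8], the degrees are [3, 3, 3, 3, 3, 3, 3, 3], giving D = diag(3, 3, 3, 3, 3, 3, 3, 3) and L = D - A. Diagonalising L (or applying a numerical eigensolver to the 8x8 matrix) gives the spectrum above. The single zero eigenvalue shows the graph is connected. By the matrix-tree theorem the graph has (1/8) * product of the nonzero eigenvalues = 384 spanning trees. There is one zero in the spectrum, matching the 1 component.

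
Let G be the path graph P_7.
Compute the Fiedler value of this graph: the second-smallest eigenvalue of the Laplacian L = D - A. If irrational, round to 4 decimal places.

0.1981

The graph has 7 vertices and degree multiset [2, 2, 2, 2, 2, 1, 1]; D is the diagonal matrix of degrees and L = D - A. The smallest Laplacian eigenvalue is always 0. The next one, lambda_2 = 0.1981, measures how hard the graph is to disconnect: larger values mean better connectivity. There is one zero in the spectrum, matching the 1 component. By the matrix-tree theorem the graph has (1/7) * product of the nonzero eigenvalues = 1 spanning tree.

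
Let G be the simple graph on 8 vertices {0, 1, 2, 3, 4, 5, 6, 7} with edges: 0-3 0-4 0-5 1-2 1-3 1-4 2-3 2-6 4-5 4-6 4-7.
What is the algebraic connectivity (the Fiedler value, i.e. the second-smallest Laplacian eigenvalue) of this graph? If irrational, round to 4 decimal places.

0.8664

Reading degrees in the order [0, 1, 2, 3, 4, 5, 6, 7] gives [3, 3, 3, 3, 5, 2, 2, 1]; set D = diag(3, 3, 3, 3, 5, 2, 2, 1) and form L = D - A. The smallest Laplacian eigenvalue is always 0. The next one, lambda_2 = 0.8664, measures how hard the graph is to disconnect: larger values mean better connectivity.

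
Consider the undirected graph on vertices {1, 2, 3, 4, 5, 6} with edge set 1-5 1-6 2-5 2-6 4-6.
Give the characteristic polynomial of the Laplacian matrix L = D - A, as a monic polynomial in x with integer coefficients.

Reading degrees in the order [1, 2, 3, 4, 5, 6] gives [2, 2, 0, 1, 2, 3]; set D = diag(2, 2, 0, 1, 2, 3) and form L = D - A. L has integer entries, so p(x) = det(xI - L) has integer coefficients. Expanding the determinant yields x^6 - 10x^5 + 34x^4 - 46x^3 + 20x^2. The coefficient of x^5 equals -trace(L) = -10, matching the sum of degrees. There are 2 zeros in the spectrum, matching the 2 components.

x^6 - 10x^5 + 34x^4 - 46x^3 + 20x^2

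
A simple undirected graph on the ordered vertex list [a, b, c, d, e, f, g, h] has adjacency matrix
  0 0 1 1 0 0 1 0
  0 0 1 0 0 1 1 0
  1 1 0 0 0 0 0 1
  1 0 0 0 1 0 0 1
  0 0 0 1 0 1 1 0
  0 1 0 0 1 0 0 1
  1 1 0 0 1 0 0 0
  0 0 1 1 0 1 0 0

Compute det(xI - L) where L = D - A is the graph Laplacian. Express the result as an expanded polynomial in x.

x^8 - 24x^7 + 240x^6 - 1296x^5 + 4080x^4 - 7488x^3 + 7424x^2 - 3072x

Reading degrees in the order [a, b, c, d, e, f, g, h] gives [3, 3, 3, 3, 3, 3, 3, 3]; set D = diag(3, 3, 3, 3, 3, 3, 3, 3) and form L = D - A. L has integer entries, so p(x) = det(xI - L) has integer coefficients. Expanding the determinant yields x^8 - 24x^7 + 240x^6 - 1296x^5 + 4080x^4 - 7488x^3 + 7424x^2 - 3072x. Since p(0) = det(-L) = 0, x divides p(x).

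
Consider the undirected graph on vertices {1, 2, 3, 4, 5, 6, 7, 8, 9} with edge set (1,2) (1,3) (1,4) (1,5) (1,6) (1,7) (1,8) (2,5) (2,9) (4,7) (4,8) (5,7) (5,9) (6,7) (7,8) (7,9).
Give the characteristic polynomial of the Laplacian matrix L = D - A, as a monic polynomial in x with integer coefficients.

With the vertex order [1, 2, 3, 4, 5, 6, 7, 8, 9], the degrees are [7, 3, 1, 3, 4, 2, 6, 3, 3], giving D = diag(7, 3, 1, 3, 4, 2, 6, 3, 3) and L = D - A. L has integer entries, so p(x) = det(xI - L) has integer coefficients. Expanding the determinant yields x^9 - 32x^8 + 425x^7 - 3048x^6 + 12856x^5 - 32488x^4 + 47762x^3 - 37164x^2 + 11664x. The coefficient of x^8 equals -trace(L) = -32, matching the sum of degrees. By the matrix-tree theorem the graph has (1/9) * product of the nonzero eigenvalues = 1296 spanning trees.

x^9 - 32x^8 + 425x^7 - 3048x^6 + 12856x^5 - 32488x^4 + 47762x^3 - 37164x^2 + 11664x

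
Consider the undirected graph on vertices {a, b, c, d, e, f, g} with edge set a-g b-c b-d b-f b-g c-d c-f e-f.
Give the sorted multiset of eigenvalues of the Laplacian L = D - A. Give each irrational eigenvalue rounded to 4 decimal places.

Each diagonal entry of L is the vertex degree and each off-diagonal entry is -1 where an edge is present, 0 otherwise; in the order [a, b, c, d, e, f, g] the diagonal is [1, 4, 3, 2, 1, 3, 2]. L is symmetric positive semidefinite, so every eigenvalue is real and nonnegative. The single zero eigenvalue shows the graph is connected. By the matrix-tree theorem the graph has (1/7) * product of the nonzero eigenvalues = 8 spanning trees. There is one zero in the spectrum, matching the 1 component.

[0, 0.4160, 0.9010, 2.3961, 2.7872, 4.3117, 5.1879]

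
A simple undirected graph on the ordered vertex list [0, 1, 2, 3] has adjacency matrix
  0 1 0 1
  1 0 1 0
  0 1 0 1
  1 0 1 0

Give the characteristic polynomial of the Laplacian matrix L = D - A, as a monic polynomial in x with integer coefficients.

With the vertex order [0, 1, 2, 3], the degrees are [2, 2, 2, 2], giving D = diag(2, 2, 2, 2) and L = D - A. Computing det(xI - L) by cofactor expansion (or equivalently via sum-over-permutations) gives x^4 - 8x^3 + 20x^2 - 16x. The coefficient of x^3 equals -trace(L) = -8, matching the sum of degrees. There is one zero in the spectrum, matching the 1 component.

x^4 - 8x^3 + 20x^2 - 16x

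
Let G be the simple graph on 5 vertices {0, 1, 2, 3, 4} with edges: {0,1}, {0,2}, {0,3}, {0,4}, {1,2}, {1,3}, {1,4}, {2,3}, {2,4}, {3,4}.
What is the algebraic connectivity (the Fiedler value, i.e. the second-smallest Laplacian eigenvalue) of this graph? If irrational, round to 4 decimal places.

5

With the vertex order [0, 1, 2, 3, 4], the degrees are [4, 4, 4, 4, 4], giving D = diag(4, 4, 4, 4, 4) and L = D - A. The sorted Laplacian eigenvalues are [0, 5, 5, 5, 5]; the algebraic connectivity is the second entry, 5.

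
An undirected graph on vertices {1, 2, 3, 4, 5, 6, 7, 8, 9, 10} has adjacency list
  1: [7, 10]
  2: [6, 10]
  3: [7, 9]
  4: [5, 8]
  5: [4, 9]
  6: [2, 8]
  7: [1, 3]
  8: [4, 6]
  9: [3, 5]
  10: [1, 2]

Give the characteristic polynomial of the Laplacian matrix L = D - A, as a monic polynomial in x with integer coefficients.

x^10 - 20x^9 + 170x^8 - 800x^7 + 2275x^6 - 4004x^5 + 4290x^4 - 2640x^3 + 825x^2 - 100x

Each diagonal entry of L is the vertex degree and each off-diagonal entry is -1 where an edge is present, 0 otherwise; in the order [1, 2, 3, 4, 5, 6, 7, 8, 9, 10] the diagonal is [2, 2, 2, 2, 2, 2, 2, 2, 2, 2]. L has integer entries, so p(x) = det(xI - L) has integer coefficients. Expanding the determinant yields x^10 - 20x^9 + 170x^8 - 800x^7 + 2275x^6 - 4004x^5 + 4290x^4 - 2640x^3 + 825x^2 - 100x. The coefficient of x^9 equals -trace(L) = -20, matching the sum of degrees.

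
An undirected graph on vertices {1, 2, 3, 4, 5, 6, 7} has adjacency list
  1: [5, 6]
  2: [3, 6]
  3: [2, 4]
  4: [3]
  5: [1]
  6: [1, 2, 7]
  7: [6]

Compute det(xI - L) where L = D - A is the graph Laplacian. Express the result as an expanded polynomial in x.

x^7 - 12x^6 + 54x^5 - 114x^4 + 115x^3 - 50x^2 + 7x

Reading degrees in the order [1, 2, 3, 4, 5, 6, 7] gives [2, 2, 2, 1, 1, 3, 1]; set D = diag(2, 2, 2, 1, 1, 3, 1) and form L = D - A. Computing det(xI - L) by cofactor expansion (or equivalently via sum-over-permutations) gives x^7 - 12x^6 + 54x^5 - 114x^4 + 115x^3 - 50x^2 + 7x. The constant term is 0 because L is singular (the all-ones vector lies in its kernel). The largest eigenvalue, 4.3342, is at most the vertex count 7.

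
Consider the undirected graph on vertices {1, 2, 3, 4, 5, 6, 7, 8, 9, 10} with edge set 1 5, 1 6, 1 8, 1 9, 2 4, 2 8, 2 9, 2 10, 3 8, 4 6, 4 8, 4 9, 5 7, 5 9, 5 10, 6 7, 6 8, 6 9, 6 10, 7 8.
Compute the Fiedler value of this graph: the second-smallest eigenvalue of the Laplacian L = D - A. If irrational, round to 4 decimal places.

Reading degrees in the order [1, 2, 3, 4, 5, 6, 7, 8, 9, 10] gives [4, 4, 1, 4, 4, 6, 3, 6, 5, 3]; set D = diag(4, 4, 1, 4, 4, 6, 3, 6, 5, 3) and form L = D - A. The sorted Laplacian eigenvalues are [0, 0.9112, 2.4771, 2.7850, 3.2987, 4.6093, 4.9415, 5.8788, 7.2404, 7.8580]; the algebraic connectivity is the second entry, 0.9112. By the matrix-tree theorem the graph has (1/10) * product of the nonzero eigenvalues = 15797 spanning trees.

0.9112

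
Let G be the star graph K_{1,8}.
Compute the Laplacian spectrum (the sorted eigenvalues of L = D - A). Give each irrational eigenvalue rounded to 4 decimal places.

The graph has 9 vertices and degree multiset [8, 1, 1, 1, 1, 1, 1, 1, 1]; D is the diagonal matrix of degrees and L = D - A. Since every row of L sums to 0, the all-ones vector is in the kernel and 0 is an eigenvalue. By the matrix-tree theorem the graph has (1/9) * product of the nonzero eigenvalues = 1 spanning tree.

[0, 1, 1, 1, 1, 1, 1, 1, 9]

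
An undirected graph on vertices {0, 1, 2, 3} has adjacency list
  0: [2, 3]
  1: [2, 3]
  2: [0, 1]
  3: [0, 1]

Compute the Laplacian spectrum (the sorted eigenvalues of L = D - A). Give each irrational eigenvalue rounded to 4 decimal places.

[0, 2, 2, 4]

With the vertex order [0, 1, 2, 3], the degrees are [2, 2, 2, 2], giving D = diag(2, 2, 2, 2) and L = D - A. Since every row of L sums to 0, the all-ones vector is in the kernel and 0 is an eigenvalue. The single zero eigenvalue shows the graph is connected. The eigenvalues sum to 8, which equals trace(L) = 2|E|.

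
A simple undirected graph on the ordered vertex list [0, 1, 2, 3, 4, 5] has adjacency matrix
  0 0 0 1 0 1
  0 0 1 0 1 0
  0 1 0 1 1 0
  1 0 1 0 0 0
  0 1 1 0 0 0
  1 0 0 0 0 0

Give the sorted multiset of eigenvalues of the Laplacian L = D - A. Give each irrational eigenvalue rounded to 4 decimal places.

Reading degrees in the order [0, 1, 2, 3, 4, 5] gives [2, 2, 3, 2, 2, 1]; set D = diag(2, 2, 3, 2, 2, 1) and form L = D - A. L is symmetric positive semidefinite, so every eigenvalue is real and nonnegative. By the matrix-tree theorem the graph has (1/6) * product of the nonzero eigenvalues = 3 spanning trees.

[0, 0.3249, 1.4608, 3, 3, 4.2143]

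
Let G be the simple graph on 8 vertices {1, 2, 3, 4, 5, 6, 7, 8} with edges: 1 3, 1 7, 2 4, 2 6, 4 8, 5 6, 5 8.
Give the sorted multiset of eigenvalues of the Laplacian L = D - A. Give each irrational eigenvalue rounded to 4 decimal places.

[0, 0, 1, 1.3820, 1.3820, 3, 3.6180, 3.6180]

With the vertex order [1, 2, 3, 4, 5, 6, 7, 8], the degrees are [2, 2, 1, 2, 2, 2, 1, 2], giving D = diag(2, 2, 1, 2, 2, 2, 1, 2) and L = D - A. Diagonalising L (or applying a numerical eigensolver to the 8x8 matrix) gives the spectrum above. The 2 zero eigenvalues correspond to the 2 connected components. The eigenvalues sum to 14, which equals trace(L) = 2|E|.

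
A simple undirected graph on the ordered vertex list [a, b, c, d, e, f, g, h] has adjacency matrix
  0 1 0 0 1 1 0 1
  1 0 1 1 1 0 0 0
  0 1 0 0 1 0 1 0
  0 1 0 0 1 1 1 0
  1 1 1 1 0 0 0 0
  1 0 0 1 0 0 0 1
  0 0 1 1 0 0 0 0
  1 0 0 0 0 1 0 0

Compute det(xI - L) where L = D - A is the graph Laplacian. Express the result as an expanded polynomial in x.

x^8 - 26x^7 + 280x^6 - 1612x^5 + 5325x^4 - 10002x^3 + 9754x^2 - 3720x

Reading degrees in the order [a, b, c, d, e, f, g, h] gives [4, 4, 3, 4, 4, 3, 2, 2]; set D = diag(4, 4, 3, 4, 4, 3, 2, 2) and form L = D - A. Computing det(xI - L) by cofactor expansion (or equivalently via sum-over-permutations) gives x^8 - 26x^7 + 280x^6 - 1612x^5 + 5325x^4 - 10002x^3 + 9754x^2 - 3720x. The constant term is 0 because L is singular (the all-ones vector lies in its kernel). The eigenvalues sum to 26, which equals trace(L) = 2|E|.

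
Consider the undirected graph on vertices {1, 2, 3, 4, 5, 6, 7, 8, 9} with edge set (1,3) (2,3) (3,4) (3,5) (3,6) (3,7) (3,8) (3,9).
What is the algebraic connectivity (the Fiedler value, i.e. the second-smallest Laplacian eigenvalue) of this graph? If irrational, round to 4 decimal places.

1

Reading degrees in the order [1, 2, 3, 4, 5, 6, 7, 8, 9] gives [1, 1, 8, 1, 1, 1, 1, 1, 1]; set D = diag(1, 1, 8, 1, 1, 1, 1, 1, 1) and form L = D - A. Computing the eigenvalues of L and sorting gives [0, 1, 1, 1, 1, 1, 1, 1, 9]. The Fiedler value lambda_2 = 1 is strictly positive, so the graph is connected. By the matrix-tree theorem the graph has (1/9) * product of the nonzero eigenvalues = 1 spanning tree.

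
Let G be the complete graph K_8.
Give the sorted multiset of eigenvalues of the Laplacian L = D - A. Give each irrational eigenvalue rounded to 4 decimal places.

[0, 8, 8, 8, 8, 8, 8, 8]

The graph has 8 vertices and degree multiset [7, 7, 7, 7, 7, 7, 7, 7]; D is the diagonal matrix of degrees and L = D - A. The multiplicity of 0 as a Laplacian eigenvalue equals the number of connected components. The single zero eigenvalue shows the graph is connected. The largest eigenvalue, 8, is at most the vertex count 8. There is one zero in the spectrum, matching the 1 component.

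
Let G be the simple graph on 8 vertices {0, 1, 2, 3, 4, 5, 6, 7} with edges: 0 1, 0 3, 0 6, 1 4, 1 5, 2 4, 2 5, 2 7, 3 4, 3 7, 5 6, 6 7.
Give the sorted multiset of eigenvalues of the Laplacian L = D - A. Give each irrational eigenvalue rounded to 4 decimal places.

Each diagonal entry of L is the vertex degree and each off-diagonal entry is -1 where an edge is present, 0 otherwise; in the order [0, 1, 2, 3, 4, 5, 6, 7] the diagonal is [3, 3, 3, 3, 3, 3, 3, 3]. Since every row of L sums to 0, the all-ones vector is in the kernel and 0 is an eigenvalue. The single zero eigenvalue shows the graph is connected.

[0, 2, 2, 2, 4, 4, 4, 6]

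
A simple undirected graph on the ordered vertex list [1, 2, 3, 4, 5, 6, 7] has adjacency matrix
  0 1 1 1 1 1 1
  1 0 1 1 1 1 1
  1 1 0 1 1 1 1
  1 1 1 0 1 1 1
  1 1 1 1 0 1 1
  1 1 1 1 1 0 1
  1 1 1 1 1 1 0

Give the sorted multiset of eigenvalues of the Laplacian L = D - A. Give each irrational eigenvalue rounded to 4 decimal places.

[0, 7, 7, 7, 7, 7, 7]

Reading degrees in the order [1, 2, 3, 4, 5, 6, 7] gives [6, 6, 6, 6, 6, 6, 6]; set D = diag(6, 6, 6, 6, 6, 6, 6) and form L = D - A. The multiplicity of 0 as a Laplacian eigenvalue equals the number of connected components. There is one zero in the spectrum, matching the 1 component.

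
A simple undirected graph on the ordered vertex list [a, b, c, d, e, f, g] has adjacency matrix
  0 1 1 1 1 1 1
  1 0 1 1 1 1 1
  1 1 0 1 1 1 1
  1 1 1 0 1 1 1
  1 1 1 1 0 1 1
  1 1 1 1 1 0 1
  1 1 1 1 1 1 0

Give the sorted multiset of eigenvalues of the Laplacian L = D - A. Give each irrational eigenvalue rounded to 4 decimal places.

Each diagonal entry of L is the vertex degree and each off-diagonal entry is -1 where an edge is present, 0 otherwise; in the order [a, b, c, d, e, f, g] the diagonal is [6, 6, 6, 6, 6, 6, 6]. Diagonalising L (or applying a numerical eigensolver to the 7x7 matrix) gives the spectrum above. The largest eigenvalue, 7, is at most the vertex count 7.

[0, 7, 7, 7, 7, 7, 7]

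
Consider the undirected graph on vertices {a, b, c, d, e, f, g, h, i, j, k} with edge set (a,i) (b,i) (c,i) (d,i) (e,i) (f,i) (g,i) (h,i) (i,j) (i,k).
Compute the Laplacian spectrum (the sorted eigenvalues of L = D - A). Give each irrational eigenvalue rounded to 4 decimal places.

[0, 1, 1, 1, 1, 1, 1, 1, 1, 1, 11]

Each diagonal entry of L is the vertex degree and each off-diagonal entry is -1 where an edge is present, 0 otherwise; in the order [a, b, c, d, e, f, g, h, i, j, k] the diagonal is [1, 1, 1, 1, 1, 1, 1, 1, 10, 1, 1]. Since every row of L sums to 0, the all-ones vector is in the kernel and 0 is an eigenvalue. The single zero eigenvalue shows the graph is connected. There is one zero in the spectrum, matching the 1 component.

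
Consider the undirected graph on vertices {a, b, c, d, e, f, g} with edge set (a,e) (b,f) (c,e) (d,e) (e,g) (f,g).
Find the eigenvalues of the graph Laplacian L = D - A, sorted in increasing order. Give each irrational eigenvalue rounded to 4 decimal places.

[0, 0.2955, 1, 1, 1.4911, 3.1169, 5.0965]

Reading degrees in the order [a, b, c, d, e, f, g] gives [1, 1, 1, 1, 4, 2, 2]; set D = diag(1, 1, 1, 1, 4, 2, 2) and form L = D - A. The multiplicity of 0 as a Laplacian eigenvalue equals the number of connected components. The single zero eigenvalue shows the graph is connected. The largest eigenvalue, 5.0965, is at most the vertex count 7.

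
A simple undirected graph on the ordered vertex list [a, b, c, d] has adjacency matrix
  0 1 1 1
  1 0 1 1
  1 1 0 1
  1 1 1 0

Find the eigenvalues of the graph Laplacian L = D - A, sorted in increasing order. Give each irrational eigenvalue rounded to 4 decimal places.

[0, 4, 4, 4]

With the vertex order [a, b, c, d], the degrees are [3, 3, 3, 3], giving D = diag(3, 3, 3, 3) and L = D - A. Diagonalising L (or applying a numerical eigensolver to the 4x4 matrix) gives the spectrum above. The single zero eigenvalue shows the graph is connected.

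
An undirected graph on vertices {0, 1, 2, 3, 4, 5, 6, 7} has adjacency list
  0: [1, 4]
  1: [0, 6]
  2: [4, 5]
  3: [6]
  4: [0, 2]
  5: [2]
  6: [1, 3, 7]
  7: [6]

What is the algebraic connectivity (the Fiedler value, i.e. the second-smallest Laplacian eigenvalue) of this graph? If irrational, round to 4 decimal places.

With the vertex order [0, 1, 2, 3, 4, 5, 6, 7], the degrees are [2, 2, 2, 1, 2, 1, 3, 1], giving D = diag(2, 2, 2, 1, 2, 1, 3, 1) and L = D - A. The smallest Laplacian eigenvalue is always 0. The next one, lambda_2 = 0.1667, measures how hard the graph is to disconnect: larger values mean better connectivity. The largest eigenvalue, 4.2332, is at most the vertex count 8.

0.1667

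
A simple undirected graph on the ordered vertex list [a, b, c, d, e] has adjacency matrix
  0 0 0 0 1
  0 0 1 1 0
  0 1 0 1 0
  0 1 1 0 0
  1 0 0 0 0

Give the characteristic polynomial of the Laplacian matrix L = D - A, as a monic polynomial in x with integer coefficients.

x^5 - 8x^4 + 21x^3 - 18x^2

With the vertex order [a, b, c, d, e], the degrees are [1, 2, 2, 2, 1], giving D = diag(1, 2, 2, 2, 1) and L = D - A. L has integer entries, so p(x) = det(xI - L) has integer coefficients. Expanding the determinant yields x^5 - 8x^4 + 21x^3 - 18x^2. The coefficient of x^4 equals -trace(L) = -8, matching the sum of degrees. The eigenvalues sum to 8, which equals trace(L) = 2|E|. There are 2 zeros in the spectrum, matching the 2 components.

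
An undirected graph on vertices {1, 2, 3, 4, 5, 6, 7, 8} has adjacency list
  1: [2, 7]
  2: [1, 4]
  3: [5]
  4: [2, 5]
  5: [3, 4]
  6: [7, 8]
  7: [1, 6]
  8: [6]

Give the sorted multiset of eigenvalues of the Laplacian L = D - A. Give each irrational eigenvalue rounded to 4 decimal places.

[0, 0.1522, 0.5858, 1.2346, 2, 2.7654, 3.4142, 3.8478]

Reading degrees in the order [1, 2, 3, 4, 5, 6, 7, 8] gives [2, 2, 1, 2, 2, 2, 2, 1]; set D = diag(2, 2, 1, 2, 2, 2, 2, 1) and form L = D - A. L is symmetric positive semidefinite, so every eigenvalue is real and nonnegative. The single zero eigenvalue shows the graph is connected. There is one zero in the spectrum, matching the 1 component.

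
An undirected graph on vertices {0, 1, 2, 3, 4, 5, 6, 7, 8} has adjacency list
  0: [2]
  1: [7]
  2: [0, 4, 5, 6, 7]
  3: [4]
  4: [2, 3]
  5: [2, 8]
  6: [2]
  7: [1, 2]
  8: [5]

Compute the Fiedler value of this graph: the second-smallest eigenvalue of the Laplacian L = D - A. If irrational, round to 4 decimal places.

0.3820

Each diagonal entry of L is the vertex degree and each off-diagonal entry is -1 where an edge is present, 0 otherwise; in the order [0, 1, 2, 3, 4, 5, 6, 7, 8] the diagonal is [1, 1, 5, 1, 2, 2, 1, 2, 1]. The sorted Laplacian eigenvalues are [0, 0.3820, 0.3820, 0.6711, 1, 2.1814, 2.6180, 2.6180, 6.1474]; the algebraic connectivity is the second entry, 0.3820. The eigenvalues sum to 16, which equals trace(L) = 2|E|. The largest eigenvalue, 6.1474, is at most the vertex count 9.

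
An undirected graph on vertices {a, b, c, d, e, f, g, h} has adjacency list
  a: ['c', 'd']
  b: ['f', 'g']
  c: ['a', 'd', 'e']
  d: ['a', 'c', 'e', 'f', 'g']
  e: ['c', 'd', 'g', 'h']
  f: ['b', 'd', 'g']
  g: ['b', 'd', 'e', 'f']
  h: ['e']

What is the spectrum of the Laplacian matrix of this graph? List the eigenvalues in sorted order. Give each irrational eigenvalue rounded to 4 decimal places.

With the vertex order [a, b, c, d, e, f, g, h], the degrees are [2, 2, 3, 5, 4, 3, 4, 1], giving D = diag(2, 2, 3, 5, 4, 3, 4, 1) and L = D - A. Since every row of L sums to 0, the all-ones vector is in the kernel and 0 is an eigenvalue. The single zero eigenvalue shows the graph is connected. By the matrix-tree theorem the graph has (1/8) * product of the nonzero eigenvalues = 144 spanning trees.

[0, 0.7820, 1.0700, 2.8163, 3.3962, 4.1721, 5.5802, 6.1833]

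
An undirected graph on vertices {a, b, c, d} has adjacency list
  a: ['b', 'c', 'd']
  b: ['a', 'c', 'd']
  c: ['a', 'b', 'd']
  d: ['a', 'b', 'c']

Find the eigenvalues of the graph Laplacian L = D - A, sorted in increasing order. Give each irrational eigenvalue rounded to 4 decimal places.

With the vertex order [a, b, c, d], the degrees are [3, 3, 3, 3], giving D = diag(3, 3, 3, 3) and L = D - A. Since every row of L sums to 0, the all-ones vector is in the kernel and 0 is an eigenvalue. The single zero eigenvalue shows the graph is connected.

[0, 4, 4, 4]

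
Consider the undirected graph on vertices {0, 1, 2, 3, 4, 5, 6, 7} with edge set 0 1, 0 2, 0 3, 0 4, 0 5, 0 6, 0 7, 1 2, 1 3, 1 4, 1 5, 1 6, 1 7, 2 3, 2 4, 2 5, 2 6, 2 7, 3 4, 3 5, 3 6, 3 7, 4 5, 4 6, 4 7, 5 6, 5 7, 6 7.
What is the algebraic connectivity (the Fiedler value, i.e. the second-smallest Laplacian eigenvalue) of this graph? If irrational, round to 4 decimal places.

With the vertex order [0, 1, 2, 3, 4, 5, 6, 7], the degrees are [7, 7, 7, 7, 7, 7, 7, 7], giving D = diag(7, 7, 7, 7, 7, 7, 7, 7) and L = D - A. Computing the eigenvalues of L and sorting gives [0, 8, 8, 8, 8, 8, 8, 8]. The Fiedler value lambda_2 = 8 is strictly positive, so the graph is connected.

8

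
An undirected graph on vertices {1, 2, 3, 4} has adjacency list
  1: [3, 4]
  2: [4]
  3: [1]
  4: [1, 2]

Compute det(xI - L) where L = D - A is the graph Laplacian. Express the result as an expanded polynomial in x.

x^4 - 6x^3 + 10x^2 - 4x

Reading degrees in the order [1, 2, 3, 4] gives [2, 1, 1, 2]; set D = diag(2, 1, 1, 2) and form L = D - A. L has integer entries, so p(x) = det(xI - L) has integer coefficients. Expanding the determinant yields x^4 - 6x^3 + 10x^2 - 4x. Since p(0) = det(-L) = 0, x divides p(x).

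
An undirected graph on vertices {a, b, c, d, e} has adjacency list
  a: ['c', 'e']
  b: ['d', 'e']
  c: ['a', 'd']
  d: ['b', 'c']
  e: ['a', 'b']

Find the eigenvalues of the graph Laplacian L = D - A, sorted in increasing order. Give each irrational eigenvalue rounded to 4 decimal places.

Reading degrees in the order [a, b, c, d, e] gives [2, 2, 2, 2, 2]; set D = diag(2, 2, 2, 2, 2) and form L = D - A. Since every row of L sums to 0, the all-ones vector is in the kernel and 0 is an eigenvalue. By the matrix-tree theorem the graph has (1/5) * product of the nonzero eigenvalues = 5 spanning trees. There is one zero in the spectrum, matching the 1 component.

[0, 1.3820, 1.3820, 3.6180, 3.6180]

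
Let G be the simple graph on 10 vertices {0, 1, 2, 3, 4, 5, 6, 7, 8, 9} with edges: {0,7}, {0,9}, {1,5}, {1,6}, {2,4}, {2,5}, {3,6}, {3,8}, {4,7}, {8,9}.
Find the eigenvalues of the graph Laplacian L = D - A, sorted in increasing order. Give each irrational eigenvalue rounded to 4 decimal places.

With the vertex order [0, 1, 2, 3, 4, 5, 6, 7, 8, 9], the degrees are [2, 2, 2, 2, 2, 2, 2, 2, 2, 2], giving D = diag(2, 2, 2, 2, 2, 2, 2, 2, 2, 2) and L = D - A. L is symmetric positive semidefinite, so every eigenvalue is real and nonnegative. By the matrix-tree theorem the graph has (1/10) * product of the nonzero eigenvalues = 10 spanning trees.

[0, 0.3820, 0.3820, 1.3820, 1.3820, 2.6180, 2.6180, 3.6180, 3.6180, 4]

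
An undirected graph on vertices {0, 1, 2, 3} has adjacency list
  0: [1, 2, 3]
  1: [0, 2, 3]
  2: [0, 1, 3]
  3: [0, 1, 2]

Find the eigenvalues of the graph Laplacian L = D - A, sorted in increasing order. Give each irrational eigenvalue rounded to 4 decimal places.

[0, 4, 4, 4]

Reading degrees in the order [0, 1, 2, 3] gives [3, 3, 3, 3]; set D = diag(3, 3, 3, 3) and form L = D - A. L is symmetric positive semidefinite, so every eigenvalue is real and nonnegative. By the matrix-tree theorem the graph has (1/4) * product of the nonzero eigenvalues = 16 spanning trees. The eigenvalues sum to 12, which equals trace(L) = 2|E|.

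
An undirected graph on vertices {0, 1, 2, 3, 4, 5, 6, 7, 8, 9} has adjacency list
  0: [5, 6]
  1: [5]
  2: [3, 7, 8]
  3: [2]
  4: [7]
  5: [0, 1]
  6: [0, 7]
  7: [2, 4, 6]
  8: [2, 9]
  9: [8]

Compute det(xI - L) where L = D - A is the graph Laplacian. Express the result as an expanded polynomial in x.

x^10 - 18x^9 + 134x^8 - 536x^7 + 1253x^6 - 1746x^5 + 1421x^4 - 636x^3 + 137x^2 - 10x

With the vertex order [0, 1, 2, 3, 4, 5, 6, 7, 8, 9], the degrees are [2, 1, 3, 1, 1, 2, 2, 3, 2, 1], giving D = diag(2, 1, 3, 1, 1, 2, 2, 3, 2, 1) and L = D - A. L has integer entries, so p(x) = det(xI - L) has integer coefficients. Expanding the determinant yields x^10 - 18x^9 + 134x^8 - 536x^7 + 1253x^6 - 1746x^5 + 1421x^4 - 636x^3 + 137x^2 - 10x. The coefficient of x^9 equals -trace(L) = -18, matching the sum of degrees. There is one zero in the spectrum, matching the 1 component. By the matrix-tree theorem the graph has (1/10) * product of the nonzero eigenvalues = 1 spanning tree.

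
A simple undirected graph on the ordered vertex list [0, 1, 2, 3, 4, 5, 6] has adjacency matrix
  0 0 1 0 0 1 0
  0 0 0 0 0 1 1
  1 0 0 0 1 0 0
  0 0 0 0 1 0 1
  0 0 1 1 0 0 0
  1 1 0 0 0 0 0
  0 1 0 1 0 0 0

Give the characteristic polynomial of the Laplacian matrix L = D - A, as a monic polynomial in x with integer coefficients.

x^7 - 14x^6 + 77x^5 - 210x^4 + 294x^3 - 196x^2 + 49x

With the vertex order [0, 1, 2, 3, 4, 5, 6], the degrees are [2, 2, 2, 2, 2, 2, 2], giving D = diag(2, 2, 2, 2, 2, 2, 2) and L = D - A. L has integer entries, so p(x) = det(xI - L) has integer coefficients. Expanding the determinant yields x^7 - 14x^6 + 77x^5 - 210x^4 + 294x^3 - 196x^2 + 49x. Since p(0) = det(-L) = 0, x divides p(x). The largest eigenvalue, 3.8019, is at most the vertex count 7. There is one zero in the spectrum, matching the 1 component.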